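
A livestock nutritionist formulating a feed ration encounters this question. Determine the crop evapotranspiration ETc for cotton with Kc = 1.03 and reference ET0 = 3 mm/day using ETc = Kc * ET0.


ETc = Kc * ET0
    = 1.03 * 3
    = 3.09 mm/day


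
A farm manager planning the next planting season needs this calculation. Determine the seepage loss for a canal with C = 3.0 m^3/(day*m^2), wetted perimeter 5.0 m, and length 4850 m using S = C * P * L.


S = C * P * L
  = 3.0 * 5.0 * 4850
  = 72750 m^3/day


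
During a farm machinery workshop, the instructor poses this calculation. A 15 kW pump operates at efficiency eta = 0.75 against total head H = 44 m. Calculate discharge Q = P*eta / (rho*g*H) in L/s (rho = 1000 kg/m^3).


Q = (P * 1000 * eta) / (rho * g * H)
  = (15 * 1000 * 0.75) / (1000 * 9.81 * 44)
  = 11250 / 431640
  = 0.02606 m^3/s = 26.06 L/s


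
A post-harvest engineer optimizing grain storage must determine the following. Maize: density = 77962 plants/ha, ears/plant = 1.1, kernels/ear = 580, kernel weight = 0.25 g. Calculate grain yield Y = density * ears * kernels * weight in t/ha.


Y = density * ears * kernels * kw
  = 77962 * 1.1 * 580 * 0.25 g/ha
  = 12434939.00 g/ha
  = 12434.94 kg/ha = 12.43 t/ha


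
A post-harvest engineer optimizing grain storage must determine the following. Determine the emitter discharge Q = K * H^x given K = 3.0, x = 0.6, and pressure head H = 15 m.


Q = K * H^x
  = 3.0 * 15^0.6
  = 3.0 * 5.0776
  = 15.23 L/h


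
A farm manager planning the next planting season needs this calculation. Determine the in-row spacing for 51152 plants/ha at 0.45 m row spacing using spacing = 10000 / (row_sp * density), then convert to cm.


spacing = 10000 / (row_sp * density)
        = 10000 / (0.45 * 51152)
        = 10000 / 23018.40
        = 0.43444 m = 43.44 cm


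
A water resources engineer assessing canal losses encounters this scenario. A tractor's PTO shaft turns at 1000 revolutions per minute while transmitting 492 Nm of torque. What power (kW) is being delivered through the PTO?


P = 2*pi*n*T / 60000
  = 2*pi * 1000 * 492 / 60000
  = 3091327.17 / 60000
  = 51.52 kW


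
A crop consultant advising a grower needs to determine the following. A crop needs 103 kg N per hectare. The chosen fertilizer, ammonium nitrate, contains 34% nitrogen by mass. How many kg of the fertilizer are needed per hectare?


Rate = N_required / (N_content / 100)
     = 103 / (34 / 100)
     = 103 / 0.34
     = 302.94 kg/ha


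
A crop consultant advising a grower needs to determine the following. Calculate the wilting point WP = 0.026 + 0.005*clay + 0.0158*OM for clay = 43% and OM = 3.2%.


WP = 0.026 + 0.005*43 + 0.0158*3.2
   = 0.026 + 0.2150 + 0.0506
   = 0.2916


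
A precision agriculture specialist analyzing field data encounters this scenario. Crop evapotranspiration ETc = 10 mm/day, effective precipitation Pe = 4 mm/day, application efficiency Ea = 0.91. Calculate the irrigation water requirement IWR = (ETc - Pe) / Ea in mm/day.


IWR = (ETc - Pe) / Ea
    = (10 - 4) / 0.91
    = 6 / 0.91
    = 6.59 mm/day


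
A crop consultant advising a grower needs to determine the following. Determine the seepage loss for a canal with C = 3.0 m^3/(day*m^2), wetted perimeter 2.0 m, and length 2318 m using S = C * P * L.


S = C * P * L
  = 3.0 * 2.0 * 2318
  = 13908 m^3/day


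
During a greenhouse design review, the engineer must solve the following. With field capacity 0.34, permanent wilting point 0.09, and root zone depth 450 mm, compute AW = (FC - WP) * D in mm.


AW = (FC - WP) * D
   = (0.34 - 0.09) * 450
   = 0.25 * 450
   = 112.50 mm


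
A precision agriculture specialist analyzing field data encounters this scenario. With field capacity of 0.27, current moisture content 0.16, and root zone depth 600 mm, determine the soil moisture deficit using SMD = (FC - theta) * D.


SMD = (FC - theta) * D
    = (0.27 - 0.16) * 600
    = 0.110 * 600
    = 66 mm


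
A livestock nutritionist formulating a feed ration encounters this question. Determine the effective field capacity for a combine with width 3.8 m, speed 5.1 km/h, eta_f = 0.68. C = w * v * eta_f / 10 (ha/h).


C = w * v * eta_f / 10
  = 3.8 * 5.1 * 0.68 / 10
  = 13.18 / 10
  = 1.32 ha/h


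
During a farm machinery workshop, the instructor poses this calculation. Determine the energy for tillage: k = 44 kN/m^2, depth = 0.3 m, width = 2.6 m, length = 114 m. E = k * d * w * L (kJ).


E = k * d * w * L
  = 44 * 0.3 * 2.6 * 114
  = 3912.48 kJ


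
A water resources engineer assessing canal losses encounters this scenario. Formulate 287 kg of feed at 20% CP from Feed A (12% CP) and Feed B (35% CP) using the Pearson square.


parts_A = CP_b - target = 35 - 20 = 15
parts_B = target - CP_a = 20 - 12 = 8
total_parts = 15 + 8 = 23
Feed A = 287 * 15 / 23 = 187.17 kg
Feed B = 287 * 8 / 23 = 99.83 kg

187.17 kg


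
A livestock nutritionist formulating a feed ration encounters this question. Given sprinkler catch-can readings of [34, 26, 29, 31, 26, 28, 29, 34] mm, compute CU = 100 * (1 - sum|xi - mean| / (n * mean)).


xbar = 237 / 8 = 29.625
sum|xi - xbar| = 20.250
CU = 100 * (1 - 20.250 / (8 * 29.625))
   = 100 * (1 - 0.0854)
   = 91.46%


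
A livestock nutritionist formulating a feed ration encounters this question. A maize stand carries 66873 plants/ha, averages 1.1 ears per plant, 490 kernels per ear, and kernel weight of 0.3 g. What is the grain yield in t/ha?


Y = density * ears * kernels * kw
  = 66873 * 1.1 * 490 * 0.3 g/ha
  = 10813364.10 g/ha
  = 10813.36 kg/ha = 10.81 t/ha


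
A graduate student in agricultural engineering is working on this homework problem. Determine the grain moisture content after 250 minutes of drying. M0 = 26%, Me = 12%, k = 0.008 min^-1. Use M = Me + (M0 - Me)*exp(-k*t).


M = Me + (M0 - Me) * e^(-k*t)
  = 12 + (26 - 12) * e^(-0.008*250)
  = 12 + 14 * e^(-2)
  = 12 + 14 * 0.13534
  = 12 + 1.8947
  = 13.89%


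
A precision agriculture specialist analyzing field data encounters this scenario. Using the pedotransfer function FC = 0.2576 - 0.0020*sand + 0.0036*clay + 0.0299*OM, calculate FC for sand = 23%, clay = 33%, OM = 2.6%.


FC = 0.2576 - 0.0020*23 + 0.0036*33 + 0.0299*2.6
   = 0.2576 - 0.0460 + 0.1188 + 0.0777
   = 0.4081


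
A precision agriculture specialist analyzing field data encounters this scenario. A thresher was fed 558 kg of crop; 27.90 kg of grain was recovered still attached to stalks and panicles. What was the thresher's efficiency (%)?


eta = (total - unthreshed) / total * 100
    = (558 - 27.90) / 558 * 100
    = 530.10 / 558 * 100
    = 95%


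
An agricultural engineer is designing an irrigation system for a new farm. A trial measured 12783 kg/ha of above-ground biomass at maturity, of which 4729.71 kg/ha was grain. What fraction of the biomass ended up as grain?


HI = grain_yield / biomass
   = 4729.71 / 12783
   = 0.37


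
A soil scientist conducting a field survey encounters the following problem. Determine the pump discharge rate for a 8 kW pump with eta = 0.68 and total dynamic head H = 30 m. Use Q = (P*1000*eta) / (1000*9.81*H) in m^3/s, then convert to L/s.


Q = (P * 1000 * eta) / (rho * g * H)
  = (8 * 1000 * 0.68) / (1000 * 9.81 * 30)
  = 5440 / 294300
  = 0.01848 m^3/s = 18.48 L/s


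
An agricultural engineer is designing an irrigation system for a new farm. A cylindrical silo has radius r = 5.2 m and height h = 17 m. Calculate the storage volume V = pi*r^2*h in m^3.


V = pi * r^2 * h
  = pi * 5.2^2 * 17
  = pi * 27.04 * 17
  = 1444.13 m^3


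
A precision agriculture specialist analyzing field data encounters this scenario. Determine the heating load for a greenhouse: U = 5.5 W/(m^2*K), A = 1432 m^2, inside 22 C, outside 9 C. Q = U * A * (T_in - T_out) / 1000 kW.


dT = 22 - (9) = 13 K
Q = U * A * dT
  = 5.5 * 1432 * 13
  = 102388 W = 102.39 kW


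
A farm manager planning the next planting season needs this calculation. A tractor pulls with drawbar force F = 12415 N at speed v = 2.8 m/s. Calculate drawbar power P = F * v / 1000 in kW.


P = F * v / 1000
  = 12415 * 2.8 / 1000
  = 34762 / 1000
  = 34.76 kW


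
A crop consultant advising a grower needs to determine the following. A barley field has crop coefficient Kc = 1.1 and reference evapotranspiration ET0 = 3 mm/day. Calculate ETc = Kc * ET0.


ETc = Kc * ET0
    = 1.1 * 3
    = 3.30 mm/day


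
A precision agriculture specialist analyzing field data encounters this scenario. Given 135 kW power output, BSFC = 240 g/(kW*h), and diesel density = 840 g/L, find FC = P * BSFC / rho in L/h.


FC = P * BSFC / rho_fuel
   = 135 * 240 / 840
   = 32400 / 840
   = 38.57 L/h


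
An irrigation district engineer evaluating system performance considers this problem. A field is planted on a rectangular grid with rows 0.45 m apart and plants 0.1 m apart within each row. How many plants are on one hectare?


D = 10000 / (row_sp * plant_sp)
  = 10000 / (0.45 * 0.1)
  = 10000 / 0.0450
  = 222222.22 plants/ha


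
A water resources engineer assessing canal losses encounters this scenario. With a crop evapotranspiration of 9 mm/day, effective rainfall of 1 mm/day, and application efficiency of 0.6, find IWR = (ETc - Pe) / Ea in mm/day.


IWR = (ETc - Pe) / Ea
    = (9 - 1) / 0.6
    = 8 / 0.6
    = 13.33 mm/day


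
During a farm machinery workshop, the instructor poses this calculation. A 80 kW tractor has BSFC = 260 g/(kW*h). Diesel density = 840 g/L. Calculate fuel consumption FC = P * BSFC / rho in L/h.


FC = P * BSFC / rho_fuel
   = 80 * 260 / 840
   = 20800 / 840
   = 24.76 L/h


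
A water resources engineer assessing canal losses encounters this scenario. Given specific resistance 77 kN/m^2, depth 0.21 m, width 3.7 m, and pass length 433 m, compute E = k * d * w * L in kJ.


E = k * d * w * L
  = 77 * 0.21 * 3.7 * 433
  = 25905.96 kJ


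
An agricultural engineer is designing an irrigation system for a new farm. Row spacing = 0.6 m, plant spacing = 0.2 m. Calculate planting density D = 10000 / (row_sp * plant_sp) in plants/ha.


D = 10000 / (row_sp * plant_sp)
  = 10000 / (0.6 * 0.2)
  = 10000 / 0.1200
  = 83333.33 plants/ha


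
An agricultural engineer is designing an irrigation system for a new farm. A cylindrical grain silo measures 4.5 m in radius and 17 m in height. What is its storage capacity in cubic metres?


V = pi * r^2 * h
  = pi * 4.5^2 * 17
  = pi * 20.25 * 17
  = 1081.49 m^3


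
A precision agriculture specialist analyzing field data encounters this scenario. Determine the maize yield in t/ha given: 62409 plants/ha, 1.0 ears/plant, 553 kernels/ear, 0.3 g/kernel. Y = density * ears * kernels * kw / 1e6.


Y = density * ears * kernels * kw
  = 62409 * 1.0 * 553 * 0.3 g/ha
  = 10353653.10 g/ha
  = 10353.65 kg/ha = 10.35 t/ha


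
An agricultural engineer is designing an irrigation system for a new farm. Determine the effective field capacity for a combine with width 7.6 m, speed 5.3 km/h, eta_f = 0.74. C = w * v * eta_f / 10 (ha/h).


C = w * v * eta_f / 10
  = 7.6 * 5.3 * 0.74 / 10
  = 29.81 / 10
  = 2.98 ha/h


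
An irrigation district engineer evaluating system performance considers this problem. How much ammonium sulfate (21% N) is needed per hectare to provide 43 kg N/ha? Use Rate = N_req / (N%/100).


Rate = N_required / (N_content / 100)
     = 43 / (21 / 100)
     = 43 / 0.21
     = 204.76 kg/ha


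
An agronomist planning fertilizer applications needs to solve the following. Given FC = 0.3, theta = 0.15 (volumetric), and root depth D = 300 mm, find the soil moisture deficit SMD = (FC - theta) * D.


SMD = (FC - theta) * D
    = (0.3 - 0.15) * 300
    = 0.150 * 300
    = 45 mm


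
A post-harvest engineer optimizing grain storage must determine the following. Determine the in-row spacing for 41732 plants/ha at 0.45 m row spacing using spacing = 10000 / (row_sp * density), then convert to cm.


spacing = 10000 / (row_sp * density)
        = 10000 / (0.45 * 41732)
        = 10000 / 18779.40
        = 0.53250 m = 53.25 cm


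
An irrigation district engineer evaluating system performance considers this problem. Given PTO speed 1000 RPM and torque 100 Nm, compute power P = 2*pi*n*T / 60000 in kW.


P = 2*pi*n*T / 60000
  = 2*pi * 1000 * 100 / 60000
  = 628318.53 / 60000
  = 10.47 kW


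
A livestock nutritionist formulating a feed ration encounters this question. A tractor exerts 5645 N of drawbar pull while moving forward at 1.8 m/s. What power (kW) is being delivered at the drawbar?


P = F * v / 1000
  = 5645 * 1.8 / 1000
  = 10161 / 1000
  = 10.16 kW


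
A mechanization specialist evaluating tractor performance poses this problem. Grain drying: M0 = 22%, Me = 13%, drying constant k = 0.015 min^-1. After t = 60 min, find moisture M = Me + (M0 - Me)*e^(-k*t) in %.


M = Me + (M0 - Me) * e^(-k*t)
  = 13 + (22 - 13) * e^(-0.015*60)
  = 13 + 9 * e^(-0.900)
  = 13 + 9 * 0.40657
  = 13 + 3.6591
  = 16.66%


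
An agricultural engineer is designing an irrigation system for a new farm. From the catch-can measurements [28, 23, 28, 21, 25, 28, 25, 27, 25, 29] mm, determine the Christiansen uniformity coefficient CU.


xbar = 259 / 10 = 25.900
sum|xi - xbar| = 21
CU = 100 * (1 - 21 / (10 * 25.900))
   = 100 * (1 - 0.0811)
   = 91.89%


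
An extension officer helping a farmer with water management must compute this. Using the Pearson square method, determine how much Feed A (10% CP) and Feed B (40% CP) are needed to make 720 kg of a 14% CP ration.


parts_A = CP_b - target = 40 - 14 = 26
parts_B = target - CP_a = 14 - 10 = 4
total_parts = 26 + 4 = 30
Feed A = 720 * 26 / 30 = 624 kg
Feed B = 720 * 4 / 30 = 96 kg

624 kg


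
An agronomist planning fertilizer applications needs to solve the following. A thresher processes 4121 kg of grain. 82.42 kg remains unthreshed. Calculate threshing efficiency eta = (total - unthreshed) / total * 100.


eta = (total - unthreshed) / total * 100
    = (4121 - 82.42) / 4121 * 100
    = 4038.58 / 4121 * 100
    = 98%


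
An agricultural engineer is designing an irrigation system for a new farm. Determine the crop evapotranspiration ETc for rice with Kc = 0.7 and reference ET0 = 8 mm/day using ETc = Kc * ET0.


ETc = Kc * ET0
    = 0.7 * 8
    = 5.60 mm/day


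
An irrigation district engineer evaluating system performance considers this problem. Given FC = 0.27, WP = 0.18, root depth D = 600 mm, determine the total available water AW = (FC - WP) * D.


AW = (FC - WP) * D
   = (0.27 - 0.18) * 600
   = 0.09 * 600
   = 54 mm


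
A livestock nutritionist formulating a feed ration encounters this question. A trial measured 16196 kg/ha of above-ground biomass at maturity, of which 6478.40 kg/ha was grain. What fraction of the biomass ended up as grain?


HI = grain_yield / biomass
   = 6478.40 / 16196
   = 0.40


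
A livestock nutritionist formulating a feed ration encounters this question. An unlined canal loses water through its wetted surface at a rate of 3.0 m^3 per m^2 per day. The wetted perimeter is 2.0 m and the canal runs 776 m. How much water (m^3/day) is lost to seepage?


S = C * P * L
  = 3.0 * 2.0 * 776
  = 4656 m^3/day


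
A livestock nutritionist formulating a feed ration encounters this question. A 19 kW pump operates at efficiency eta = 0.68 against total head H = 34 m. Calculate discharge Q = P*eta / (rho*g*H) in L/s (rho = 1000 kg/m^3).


Q = (P * 1000 * eta) / (rho * g * H)
  = (19 * 1000 * 0.68) / (1000 * 9.81 * 34)
  = 12920 / 333540
  = 0.03874 m^3/s = 38.74 L/s


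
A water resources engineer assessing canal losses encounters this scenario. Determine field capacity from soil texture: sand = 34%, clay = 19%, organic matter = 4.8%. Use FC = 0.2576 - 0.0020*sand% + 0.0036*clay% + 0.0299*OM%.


FC = 0.2576 - 0.0020*34 + 0.0036*19 + 0.0299*4.8
   = 0.2576 - 0.0680 + 0.0684 + 0.1435
   = 0.4015


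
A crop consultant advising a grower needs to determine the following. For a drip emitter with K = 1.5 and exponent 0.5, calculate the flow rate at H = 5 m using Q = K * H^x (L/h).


Q = K * H^x
  = 1.5 * 5^0.5
  = 1.5 * 2.2361
  = 3.35 L/h


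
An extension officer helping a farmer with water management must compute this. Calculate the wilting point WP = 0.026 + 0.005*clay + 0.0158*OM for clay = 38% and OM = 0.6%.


WP = 0.026 + 0.005*38 + 0.0158*0.6
   = 0.026 + 0.1900 + 0.0095
   = 0.2255


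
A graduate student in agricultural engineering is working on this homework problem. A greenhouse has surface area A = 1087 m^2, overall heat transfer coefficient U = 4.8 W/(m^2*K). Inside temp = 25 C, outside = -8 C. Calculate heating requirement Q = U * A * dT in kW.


dT = 25 - (-8) = 33 K
Q = U * A * dT
  = 4.8 * 1087 * 33
  = 172180.80 W = 172.18 kW


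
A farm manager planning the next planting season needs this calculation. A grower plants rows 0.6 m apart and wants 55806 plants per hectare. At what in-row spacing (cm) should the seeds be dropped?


spacing = 10000 / (row_sp * density)
        = 10000 / (0.6 * 55806)
        = 10000 / 33483.60
        = 0.29865 m = 29.87 cm


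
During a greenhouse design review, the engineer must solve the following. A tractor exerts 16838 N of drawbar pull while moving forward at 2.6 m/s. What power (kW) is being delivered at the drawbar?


P = F * v / 1000
  = 16838 * 2.6 / 1000
  = 43778.80 / 1000
  = 43.78 kW


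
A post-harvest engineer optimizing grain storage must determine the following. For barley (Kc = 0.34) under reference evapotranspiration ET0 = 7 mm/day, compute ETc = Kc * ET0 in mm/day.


ETc = Kc * ET0
    = 0.34 * 7
    = 2.38 mm/day


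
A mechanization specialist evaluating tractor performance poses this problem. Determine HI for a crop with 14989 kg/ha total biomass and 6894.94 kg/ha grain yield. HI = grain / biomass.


HI = grain_yield / biomass
   = 6894.94 / 14989
   = 0.46


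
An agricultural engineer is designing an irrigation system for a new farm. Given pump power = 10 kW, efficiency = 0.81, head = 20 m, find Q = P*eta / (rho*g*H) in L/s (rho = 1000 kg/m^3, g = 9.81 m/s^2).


Q = (P * 1000 * eta) / (rho * g * H)
  = (10 * 1000 * 0.81) / (1000 * 9.81 * 20)
  = 8100 / 196200
  = 0.04128 m^3/s = 41.28 L/s


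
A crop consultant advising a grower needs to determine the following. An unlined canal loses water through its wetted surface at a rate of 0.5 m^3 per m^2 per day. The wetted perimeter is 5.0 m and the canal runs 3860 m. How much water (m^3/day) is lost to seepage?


S = C * P * L
  = 0.5 * 5.0 * 3860
  = 9650 m^3/day


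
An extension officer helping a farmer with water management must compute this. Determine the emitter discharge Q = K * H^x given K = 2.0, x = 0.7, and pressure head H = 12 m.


Q = K * H^x
  = 2.0 * 12^0.7
  = 2.0 * 5.6941
  = 11.39 L/h


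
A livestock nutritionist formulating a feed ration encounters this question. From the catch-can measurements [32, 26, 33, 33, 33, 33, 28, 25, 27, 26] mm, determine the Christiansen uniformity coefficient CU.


xbar = 296 / 10 = 29.600
sum|xi - xbar| = 32
CU = 100 * (1 - 32 / (10 * 29.600))
   = 100 * (1 - 0.1081)
   = 89.19%


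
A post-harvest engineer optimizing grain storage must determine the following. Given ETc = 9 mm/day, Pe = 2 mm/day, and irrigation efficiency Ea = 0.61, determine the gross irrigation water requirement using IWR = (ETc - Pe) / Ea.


IWR = (ETc - Pe) / Ea
    = (9 - 2) / 0.61
    = 7 / 0.61
    = 11.48 mm/day


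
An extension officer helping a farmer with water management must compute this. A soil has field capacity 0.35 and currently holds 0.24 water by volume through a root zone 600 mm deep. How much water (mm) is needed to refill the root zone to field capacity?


SMD = (FC - theta) * D
    = (0.35 - 0.24) * 600
    = 0.110 * 600
    = 66 mm


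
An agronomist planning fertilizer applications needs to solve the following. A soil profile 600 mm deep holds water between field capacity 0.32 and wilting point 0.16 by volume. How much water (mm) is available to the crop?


AW = (FC - WP) * D
   = (0.32 - 0.16) * 600
   = 0.16 * 600
   = 96 mm


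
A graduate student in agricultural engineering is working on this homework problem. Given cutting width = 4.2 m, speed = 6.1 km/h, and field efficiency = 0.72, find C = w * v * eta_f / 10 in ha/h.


C = w * v * eta_f / 10
  = 4.2 * 6.1 * 0.72 / 10
  = 18.45 / 10
  = 1.84 ha/h


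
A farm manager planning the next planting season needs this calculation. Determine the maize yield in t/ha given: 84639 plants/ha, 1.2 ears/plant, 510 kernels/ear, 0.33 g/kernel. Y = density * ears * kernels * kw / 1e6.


Y = density * ears * kernels * kw
  = 84639 * 1.2 * 510 * 0.33 g/ha
  = 17093692.44 g/ha
  = 17093.69 kg/ha = 17.09 t/ha


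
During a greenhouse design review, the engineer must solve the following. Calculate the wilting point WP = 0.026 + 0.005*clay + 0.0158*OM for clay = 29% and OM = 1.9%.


WP = 0.026 + 0.005*29 + 0.0158*1.9
   = 0.026 + 0.1450 + 0.0300
   = 0.2010


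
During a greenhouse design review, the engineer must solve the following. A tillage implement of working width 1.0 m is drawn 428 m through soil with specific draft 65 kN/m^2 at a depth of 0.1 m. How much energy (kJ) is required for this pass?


E = k * d * w * L
  = 65 * 0.1 * 1.0 * 428
  = 2782 kJ


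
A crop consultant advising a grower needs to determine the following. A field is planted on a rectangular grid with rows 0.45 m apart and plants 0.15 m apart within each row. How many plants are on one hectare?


D = 10000 / (row_sp * plant_sp)
  = 10000 / (0.45 * 0.15)
  = 10000 / 0.0675
  = 148148.15 plants/ha


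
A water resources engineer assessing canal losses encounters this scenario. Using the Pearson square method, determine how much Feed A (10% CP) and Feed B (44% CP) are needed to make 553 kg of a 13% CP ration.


parts_A = CP_b - target = 44 - 13 = 31
parts_B = target - CP_a = 13 - 10 = 3
total_parts = 31 + 3 = 34
Feed A = 553 * 31 / 34 = 504.21 kg
Feed B = 553 * 3 / 34 = 48.79 kg

504.21 kg


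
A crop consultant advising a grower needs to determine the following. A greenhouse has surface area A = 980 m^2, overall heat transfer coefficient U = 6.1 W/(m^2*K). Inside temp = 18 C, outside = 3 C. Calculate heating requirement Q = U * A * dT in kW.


dT = 18 - (3) = 15 K
Q = U * A * dT
  = 6.1 * 980 * 15
  = 89670 W = 89.67 kW


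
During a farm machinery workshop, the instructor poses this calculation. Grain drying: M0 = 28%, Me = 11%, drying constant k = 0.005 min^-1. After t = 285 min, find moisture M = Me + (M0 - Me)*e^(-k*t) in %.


M = Me + (M0 - Me) * e^(-k*t)
  = 11 + (28 - 11) * e^(-0.005*285)
  = 11 + 17 * e^(-1.425)
  = 11 + 17 * 0.24051
  = 11 + 4.0886
  = 15.09%


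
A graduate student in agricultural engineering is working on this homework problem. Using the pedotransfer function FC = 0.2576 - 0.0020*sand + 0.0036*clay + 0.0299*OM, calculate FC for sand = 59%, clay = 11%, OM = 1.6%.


FC = 0.2576 - 0.0020*59 + 0.0036*11 + 0.0299*1.6
   = 0.2576 - 0.1180 + 0.0396 + 0.0478
   = 0.2270


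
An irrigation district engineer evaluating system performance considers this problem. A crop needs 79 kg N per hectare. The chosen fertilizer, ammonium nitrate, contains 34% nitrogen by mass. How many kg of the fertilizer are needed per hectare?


Rate = N_required / (N_content / 100)
     = 79 / (34 / 100)
     = 79 / 0.34
     = 232.35 kg/ha


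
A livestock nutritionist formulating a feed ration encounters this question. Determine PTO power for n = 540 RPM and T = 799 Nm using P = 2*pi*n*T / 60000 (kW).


P = 2*pi*n*T / 60000
  = 2*pi * 540 * 799 / 60000
  = 2710943.13 / 60000
  = 45.18 kW


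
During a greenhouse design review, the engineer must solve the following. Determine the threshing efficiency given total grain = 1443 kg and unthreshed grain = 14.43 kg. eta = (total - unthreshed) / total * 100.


eta = (total - unthreshed) / total * 100
    = (1443 - 14.43) / 1443 * 100
    = 1428.57 / 1443 * 100
    = 99%


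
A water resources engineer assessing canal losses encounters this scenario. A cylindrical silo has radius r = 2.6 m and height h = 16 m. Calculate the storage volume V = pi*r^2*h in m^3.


V = pi * r^2 * h
  = pi * 2.6^2 * 16
  = pi * 6.76 * 16
  = 339.79 m^3


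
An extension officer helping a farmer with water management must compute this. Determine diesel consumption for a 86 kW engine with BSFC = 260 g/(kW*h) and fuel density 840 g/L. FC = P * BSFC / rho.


FC = P * BSFC / rho_fuel
   = 86 * 260 / 840
   = 22360 / 840
   = 26.62 L/h


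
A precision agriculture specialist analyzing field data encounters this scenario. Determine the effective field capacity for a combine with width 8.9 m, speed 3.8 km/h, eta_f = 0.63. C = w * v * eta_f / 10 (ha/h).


C = w * v * eta_f / 10
  = 8.9 * 3.8 * 0.63 / 10
  = 21.31 / 10
  = 2.13 ha/h


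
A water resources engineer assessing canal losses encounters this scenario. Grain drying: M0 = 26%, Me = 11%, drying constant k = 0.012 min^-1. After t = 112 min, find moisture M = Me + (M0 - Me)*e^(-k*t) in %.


M = Me + (M0 - Me) * e^(-k*t)
  = 11 + (26 - 11) * e^(-0.012*112)
  = 11 + 15 * e^(-1.344)
  = 11 + 15 * 0.26080
  = 11 + 3.9120
  = 14.91%


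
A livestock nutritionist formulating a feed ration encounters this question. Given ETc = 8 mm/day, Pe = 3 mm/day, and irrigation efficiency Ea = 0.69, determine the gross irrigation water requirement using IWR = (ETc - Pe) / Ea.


IWR = (ETc - Pe) / Ea
    = (8 - 3) / 0.69
    = 5 / 0.69
    = 7.25 mm/day


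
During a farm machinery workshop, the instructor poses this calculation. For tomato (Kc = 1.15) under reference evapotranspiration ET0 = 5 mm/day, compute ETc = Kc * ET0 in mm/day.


ETc = Kc * ET0
    = 1.15 * 5
    = 5.75 mm/day


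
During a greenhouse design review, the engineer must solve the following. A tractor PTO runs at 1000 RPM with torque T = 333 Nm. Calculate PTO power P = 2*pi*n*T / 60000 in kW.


P = 2*pi*n*T / 60000
  = 2*pi * 1000 * 333 / 60000
  = 2092300.71 / 60000
  = 34.87 kW


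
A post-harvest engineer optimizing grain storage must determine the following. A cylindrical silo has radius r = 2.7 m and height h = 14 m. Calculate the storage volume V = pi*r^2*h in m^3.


V = pi * r^2 * h
  = pi * 2.7^2 * 14
  = pi * 7.29 * 14
  = 320.63 m^3


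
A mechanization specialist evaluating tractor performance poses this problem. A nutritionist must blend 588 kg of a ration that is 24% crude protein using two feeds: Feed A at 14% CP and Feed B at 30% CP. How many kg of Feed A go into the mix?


parts_A = CP_b - target = 30 - 24 = 6
parts_B = target - CP_a = 24 - 14 = 10
total_parts = 6 + 10 = 16
Feed A = 588 * 6 / 16 = 220.50 kg
Feed B = 588 * 10 / 16 = 367.50 kg

220.50 kg


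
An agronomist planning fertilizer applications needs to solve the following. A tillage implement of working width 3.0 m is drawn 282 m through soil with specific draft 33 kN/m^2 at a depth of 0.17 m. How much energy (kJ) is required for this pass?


E = k * d * w * L
  = 33 * 0.17 * 3.0 * 282
  = 4746.06 kJ


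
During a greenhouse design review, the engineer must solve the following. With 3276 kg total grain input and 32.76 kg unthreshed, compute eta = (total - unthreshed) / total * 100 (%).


eta = (total - unthreshed) / total * 100
    = (3276 - 32.76) / 3276 * 100
    = 3243.24 / 3276 * 100
    = 99%


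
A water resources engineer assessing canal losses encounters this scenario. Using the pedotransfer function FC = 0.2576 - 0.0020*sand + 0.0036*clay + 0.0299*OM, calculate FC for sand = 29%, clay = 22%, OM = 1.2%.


FC = 0.2576 - 0.0020*29 + 0.0036*22 + 0.0299*1.2
   = 0.2576 - 0.0580 + 0.0792 + 0.0359
   = 0.3147


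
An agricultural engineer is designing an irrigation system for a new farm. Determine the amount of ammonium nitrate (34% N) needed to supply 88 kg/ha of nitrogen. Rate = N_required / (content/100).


Rate = N_required / (N_content / 100)
     = 88 / (34 / 100)
     = 88 / 0.34
     = 258.82 kg/ha


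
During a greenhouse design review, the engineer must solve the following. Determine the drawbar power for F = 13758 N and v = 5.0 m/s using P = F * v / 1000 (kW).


P = F * v / 1000
  = 13758 * 5.0 / 1000
  = 68790 / 1000
  = 68.79 kW


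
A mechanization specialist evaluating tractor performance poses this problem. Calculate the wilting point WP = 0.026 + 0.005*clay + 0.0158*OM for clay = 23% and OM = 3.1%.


WP = 0.026 + 0.005*23 + 0.0158*3.1
   = 0.026 + 0.1150 + 0.0490
   = 0.1900


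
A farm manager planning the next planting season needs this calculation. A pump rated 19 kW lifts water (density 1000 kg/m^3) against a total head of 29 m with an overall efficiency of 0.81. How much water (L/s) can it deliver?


Q = (P * 1000 * eta) / (rho * g * H)
  = (19 * 1000 * 0.81) / (1000 * 9.81 * 29)
  = 15390 / 284490
  = 0.05410 m^3/s = 54.10 L/s


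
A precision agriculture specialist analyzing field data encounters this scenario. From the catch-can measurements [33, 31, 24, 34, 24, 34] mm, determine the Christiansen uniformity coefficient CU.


xbar = 180 / 6 = 30
sum|xi - xbar| = 24
CU = 100 * (1 - 24 / (6 * 30))
   = 100 * (1 - 0.1333)
   = 86.67%


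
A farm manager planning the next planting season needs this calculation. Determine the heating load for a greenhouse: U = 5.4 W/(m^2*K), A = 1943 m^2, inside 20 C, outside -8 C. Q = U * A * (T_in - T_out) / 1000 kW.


dT = 20 - (-8) = 28 K
Q = U * A * dT
  = 5.4 * 1943 * 28
  = 293781.60 W = 293.78 kW


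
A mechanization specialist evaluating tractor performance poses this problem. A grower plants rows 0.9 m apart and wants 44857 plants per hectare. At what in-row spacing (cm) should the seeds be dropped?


spacing = 10000 / (row_sp * density)
        = 10000 / (0.9 * 44857)
        = 10000 / 40371.30
        = 0.24770 m = 24.77 cm


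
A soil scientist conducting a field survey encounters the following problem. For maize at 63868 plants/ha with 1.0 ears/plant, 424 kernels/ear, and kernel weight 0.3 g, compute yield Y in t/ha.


Y = density * ears * kernels * kw
  = 63868 * 1.0 * 424 * 0.3 g/ha
  = 8124009.60 g/ha
  = 8124.01 kg/ha = 8.12 t/ha


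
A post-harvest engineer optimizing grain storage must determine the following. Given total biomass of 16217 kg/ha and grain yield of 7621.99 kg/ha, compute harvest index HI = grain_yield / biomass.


HI = grain_yield / biomass
   = 7621.99 / 16217
   = 0.47


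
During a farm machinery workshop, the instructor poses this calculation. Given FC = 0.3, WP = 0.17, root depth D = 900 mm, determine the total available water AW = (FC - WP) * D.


AW = (FC - WP) * D
   = (0.3 - 0.17) * 900
   = 0.13 * 900
   = 117 mm


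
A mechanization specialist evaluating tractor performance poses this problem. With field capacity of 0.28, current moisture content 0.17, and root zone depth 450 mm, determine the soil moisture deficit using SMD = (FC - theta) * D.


SMD = (FC - theta) * D
    = (0.28 - 0.17) * 450
    = 0.110 * 450
    = 49.50 mm


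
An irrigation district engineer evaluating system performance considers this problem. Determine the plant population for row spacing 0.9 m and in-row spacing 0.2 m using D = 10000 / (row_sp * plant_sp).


D = 10000 / (row_sp * plant_sp)
  = 10000 / (0.9 * 0.2)
  = 10000 / 0.1800
  = 55555.56 plants/ha


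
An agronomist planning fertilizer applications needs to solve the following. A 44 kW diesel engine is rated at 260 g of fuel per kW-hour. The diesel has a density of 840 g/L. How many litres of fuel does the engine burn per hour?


FC = P * BSFC / rho_fuel
   = 44 * 260 / 840
   = 11440 / 840
   = 13.62 L/h


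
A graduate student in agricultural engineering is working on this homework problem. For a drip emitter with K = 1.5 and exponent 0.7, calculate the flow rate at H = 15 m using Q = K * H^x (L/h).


Q = K * H^x
  = 1.5 * 15^0.7
  = 1.5 * 6.6568
  = 9.99 L/h


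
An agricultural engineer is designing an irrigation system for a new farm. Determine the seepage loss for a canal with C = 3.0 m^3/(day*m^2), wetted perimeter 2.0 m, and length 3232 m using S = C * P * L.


S = C * P * L
  = 3.0 * 2.0 * 3232
  = 19392 m^3/day


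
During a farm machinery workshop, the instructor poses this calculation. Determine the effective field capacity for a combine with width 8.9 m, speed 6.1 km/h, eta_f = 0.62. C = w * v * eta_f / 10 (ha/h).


C = w * v * eta_f / 10
  = 8.9 * 6.1 * 0.62 / 10
  = 33.66 / 10
  = 3.37 ha/h


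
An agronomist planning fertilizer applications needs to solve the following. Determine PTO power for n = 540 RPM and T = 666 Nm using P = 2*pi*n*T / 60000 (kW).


P = 2*pi*n*T / 60000
  = 2*pi * 540 * 666 / 60000
  = 2259684.76 / 60000
  = 37.66 kW


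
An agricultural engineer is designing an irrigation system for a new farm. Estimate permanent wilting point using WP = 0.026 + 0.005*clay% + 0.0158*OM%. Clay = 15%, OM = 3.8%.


WP = 0.026 + 0.005*15 + 0.0158*3.8
   = 0.026 + 0.0750 + 0.0600
   = 0.1610


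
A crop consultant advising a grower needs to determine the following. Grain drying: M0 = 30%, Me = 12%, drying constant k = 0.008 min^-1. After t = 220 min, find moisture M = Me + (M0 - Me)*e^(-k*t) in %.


M = Me + (M0 - Me) * e^(-k*t)
  = 12 + (30 - 12) * e^(-0.008*220)
  = 12 + 18 * e^(-1.760)
  = 12 + 18 * 0.17204
  = 12 + 3.0968
  = 15.10%


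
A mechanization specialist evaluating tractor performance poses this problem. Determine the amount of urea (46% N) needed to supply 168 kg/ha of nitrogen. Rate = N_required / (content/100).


Rate = N_required / (N_content / 100)
     = 168 / (46 / 100)
     = 168 / 0.46
     = 365.22 kg/ha


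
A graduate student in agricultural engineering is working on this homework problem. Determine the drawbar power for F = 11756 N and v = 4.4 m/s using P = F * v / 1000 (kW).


P = F * v / 1000
  = 11756 * 4.4 / 1000
  = 51726.40 / 1000
  = 51.73 kW


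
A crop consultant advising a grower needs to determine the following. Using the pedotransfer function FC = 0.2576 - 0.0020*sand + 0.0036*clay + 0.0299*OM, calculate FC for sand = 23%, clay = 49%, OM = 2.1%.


FC = 0.2576 - 0.0020*23 + 0.0036*49 + 0.0299*2.1
   = 0.2576 - 0.0460 + 0.1764 + 0.0628
   = 0.4508


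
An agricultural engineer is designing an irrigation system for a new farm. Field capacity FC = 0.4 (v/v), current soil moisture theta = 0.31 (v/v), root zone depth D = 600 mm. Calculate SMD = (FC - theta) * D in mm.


SMD = (FC - theta) * D
    = (0.4 - 0.31) * 600
    = 0.090 * 600
    = 54 mm


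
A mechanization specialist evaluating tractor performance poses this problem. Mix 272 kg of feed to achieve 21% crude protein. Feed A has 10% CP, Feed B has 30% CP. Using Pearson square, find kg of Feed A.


parts_A = CP_b - target = 30 - 21 = 9
parts_B = target - CP_a = 21 - 10 = 11
total_parts = 9 + 11 = 20
Feed A = 272 * 9 / 20 = 122.40 kg
Feed B = 272 * 11 / 20 = 149.60 kg

122.40 kg


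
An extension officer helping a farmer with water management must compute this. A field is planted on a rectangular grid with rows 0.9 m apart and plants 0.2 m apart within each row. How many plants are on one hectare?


D = 10000 / (row_sp * plant_sp)
  = 10000 / (0.9 * 0.2)
  = 10000 / 0.1800
  = 55555.56 plants/ha


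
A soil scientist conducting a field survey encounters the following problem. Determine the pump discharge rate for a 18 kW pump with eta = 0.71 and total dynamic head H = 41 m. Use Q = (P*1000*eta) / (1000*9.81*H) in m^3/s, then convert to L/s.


Q = (P * 1000 * eta) / (rho * g * H)
  = (18 * 1000 * 0.71) / (1000 * 9.81 * 41)
  = 12780 / 402210
  = 0.03177 m^3/s = 31.77 L/s


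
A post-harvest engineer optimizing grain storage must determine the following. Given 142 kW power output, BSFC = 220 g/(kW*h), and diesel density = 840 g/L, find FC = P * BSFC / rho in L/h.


FC = P * BSFC / rho_fuel
   = 142 * 220 / 840
   = 31240 / 840
   = 37.19 L/h


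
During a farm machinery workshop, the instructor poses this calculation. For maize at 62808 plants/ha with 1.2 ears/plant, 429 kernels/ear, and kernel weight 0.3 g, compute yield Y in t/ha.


Y = density * ears * kernels * kw
  = 62808 * 1.2 * 429 * 0.3 g/ha
  = 9700067.52 g/ha
  = 9700.07 kg/ha = 9.70 t/ha


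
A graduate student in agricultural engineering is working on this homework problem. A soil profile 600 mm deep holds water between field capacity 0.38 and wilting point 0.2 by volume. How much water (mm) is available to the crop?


AW = (FC - WP) * D
   = (0.38 - 0.2) * 600
   = 0.18 * 600
   = 108 mm


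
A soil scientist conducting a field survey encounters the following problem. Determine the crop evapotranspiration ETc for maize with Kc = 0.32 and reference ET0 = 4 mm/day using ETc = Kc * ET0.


ETc = Kc * ET0
    = 0.32 * 4
    = 1.28 mm/day


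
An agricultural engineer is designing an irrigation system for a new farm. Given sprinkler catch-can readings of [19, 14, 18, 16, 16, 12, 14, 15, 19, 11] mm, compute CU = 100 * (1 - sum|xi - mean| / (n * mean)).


xbar = 154 / 10 = 15.400
sum|xi - xbar| = 22
CU = 100 * (1 - 22 / (10 * 15.400))
   = 100 * (1 - 0.1429)
   = 85.71%


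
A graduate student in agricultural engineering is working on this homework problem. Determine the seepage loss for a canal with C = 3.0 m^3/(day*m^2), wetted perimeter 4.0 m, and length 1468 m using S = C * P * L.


S = C * P * L
  = 3.0 * 4.0 * 1468
  = 17616 m^3/day


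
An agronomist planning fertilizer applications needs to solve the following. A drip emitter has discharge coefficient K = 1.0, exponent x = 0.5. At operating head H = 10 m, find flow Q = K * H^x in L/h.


Q = K * H^x
  = 1.0 * 10^0.5
  = 1.0 * 3.1623
  = 3.16 L/h


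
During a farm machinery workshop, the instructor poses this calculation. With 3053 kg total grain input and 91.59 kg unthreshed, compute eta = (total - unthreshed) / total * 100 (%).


eta = (total - unthreshed) / total * 100
    = (3053 - 91.59) / 3053 * 100
    = 2961.41 / 3053 * 100
    = 97%


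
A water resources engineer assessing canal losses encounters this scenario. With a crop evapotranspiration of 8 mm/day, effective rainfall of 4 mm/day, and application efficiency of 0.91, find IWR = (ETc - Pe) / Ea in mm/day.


IWR = (ETc - Pe) / Ea
    = (8 - 4) / 0.91
    = 4 / 0.91
    = 4.40 mm/day


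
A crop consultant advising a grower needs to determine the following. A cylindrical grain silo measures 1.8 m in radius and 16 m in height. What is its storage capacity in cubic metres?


V = pi * r^2 * h
  = pi * 1.8^2 * 16
  = pi * 3.24 * 16
  = 162.86 m^3


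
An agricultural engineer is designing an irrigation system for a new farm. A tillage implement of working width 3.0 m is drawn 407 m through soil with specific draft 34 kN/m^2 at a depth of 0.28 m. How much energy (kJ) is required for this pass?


E = k * d * w * L
  = 34 * 0.28 * 3.0 * 407
  = 11623.92 kJ


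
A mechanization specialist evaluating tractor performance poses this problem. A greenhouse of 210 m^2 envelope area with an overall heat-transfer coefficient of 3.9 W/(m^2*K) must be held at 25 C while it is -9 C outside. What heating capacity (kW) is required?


dT = 25 - (-9) = 34 K
Q = U * A * dT
  = 3.9 * 210 * 34
  = 27846 W = 27.85 kW


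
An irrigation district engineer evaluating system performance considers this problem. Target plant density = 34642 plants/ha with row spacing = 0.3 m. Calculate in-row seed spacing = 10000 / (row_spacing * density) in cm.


spacing = 10000 / (row_sp * density)
        = 10000 / (0.3 * 34642)
        = 10000 / 10392.60
        = 0.96222 m = 96.22 cm


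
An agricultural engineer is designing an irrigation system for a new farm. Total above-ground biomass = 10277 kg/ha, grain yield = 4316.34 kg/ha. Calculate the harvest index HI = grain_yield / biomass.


HI = grain_yield / biomass
   = 4316.34 / 10277
   = 0.42
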